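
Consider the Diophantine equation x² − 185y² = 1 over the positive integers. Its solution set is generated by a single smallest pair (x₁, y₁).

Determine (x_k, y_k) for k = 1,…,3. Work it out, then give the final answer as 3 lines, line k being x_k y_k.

√185 → a₀=13, period (1,1,1,1,26); ℓ=5 odd so k=9
i=0: a=13 ⇒ p=13, q=1
…
i=2: a=1 ⇒ p=27, q=2
i=3: a=1 ⇒ p=41, q=3
i=4: a=1 ⇒ p=68, q=5
i=5: a=26 ⇒ p=1809, q=133
…
i=8: a=1 ⇒ p=5563, q=409
i=9: a=1 ⇒ p=9249, q=680
fundamental: x₁=9249, y₁=680  (since 85544001 − 185·462400 = 1)
k=2:  x_2 = 9249·9249+185·680·680 = 171088001,  y_2 = 9249·680+680·9249 = 12578640
k=3:  x_3 = 9249·171088001+185·680·12578640 = 3164785833249,  y_3 = 9249·12578640+680·171088001 = 232679682040

9249 680
171088001 12578640
3164785833249 232679682040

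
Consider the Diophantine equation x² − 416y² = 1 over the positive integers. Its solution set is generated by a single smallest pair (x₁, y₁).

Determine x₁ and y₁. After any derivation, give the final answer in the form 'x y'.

√416 = [20; 2,1,1,9,1,1,2,40, …], period ℓ=8 (even) → k=7
step 0: (20, 1)  from 20·(1,0) + (0,1)
step 1: (41, 2)  from 2·(20,1) + (1,0)
…
step 4: (979, 48)  from 9·(102,5) + (61,3)
step 5: (1081, 53)  from 1·(979,48) + (102,5)
step 6: (2060, 101)  from 1·(1081,53) + (979,48)
step 7: (5201, 255)  from 2·(2060,101) + (1081,53)
fundamental: x₁=5201, y₁=255  (since 27050401 − 416·65025 = 1)

5201 255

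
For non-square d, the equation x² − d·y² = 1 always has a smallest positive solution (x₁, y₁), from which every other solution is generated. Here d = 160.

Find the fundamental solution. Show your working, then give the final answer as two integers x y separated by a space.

d=160: √d = [12; 1,1,1,5,1,1,1,24] (ℓ=8, even), read p_7/q_7
a_0=12:  p_0=12·1+0=12,  q_0=12·0+1=1
…
a_5=1:  p_5=1·215+38=253,  q_5=1·17+3=20
a_6=1:  p_6=1·253+215=468,  q_6=1·20+17=37
a_7=1:  p_7=1·468+253=721,  q_7=1·37+20=57
(x₁, y₁) = (721, 57);  721² − 160·57² = 1 ✓

721 57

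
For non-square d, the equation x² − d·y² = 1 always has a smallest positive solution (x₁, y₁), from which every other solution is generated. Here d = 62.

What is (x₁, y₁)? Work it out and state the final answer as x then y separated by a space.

63 8

[7; 1,6,1,14] for √62; ℓ=4 ⇒ convergent index 3
k=0  a_k=7  p_k/q_k = 7/1
k=1  a_k=1  p_k/q_k = 8/1
k=2  a_k=6  p_k/q_k = 55/7
k=3  a_k=1  p_k/q_k = 63/8
(x₁, y₁) = (63, 8);  63² − 62·8² = 1 ✓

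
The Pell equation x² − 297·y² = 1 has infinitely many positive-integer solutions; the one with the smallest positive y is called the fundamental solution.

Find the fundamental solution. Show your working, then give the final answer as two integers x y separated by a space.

48599 2820

√297 = [17; 4,3,1,1,2,1,1,3,4,34, …], period ℓ=10 (even) → k=9
i=0: a=17 ⇒ p=17, q=1
…
i=3: a=1 ⇒ p=293, q=17
…
i=5: a=2 ⇒ p=1327, q=77
…
i=7: a=1 ⇒ p=3171, q=184
i=8: a=3 ⇒ p=11357, q=659
i=9: a=4 ⇒ p=48599, q=2820
→ (48599, 2820).  Check: 48599²=2361862801, 297·2820²=2361862800, difference 1.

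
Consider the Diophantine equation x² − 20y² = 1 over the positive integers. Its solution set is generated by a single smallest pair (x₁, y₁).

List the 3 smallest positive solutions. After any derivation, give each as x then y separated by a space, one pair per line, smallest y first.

√20 = [4; 2,8, …], period ℓ=2 (even) → k=1
a_0=4:  p_0=4·1+0=4,  q_0=4·0+1=1
a_1=2:  p_1=2·4+1=9,  q_1=2·1+0=2
(x₁, y₁) = (9, 2);  9² − 20·2² = 1 ✓
(x_2, y_2) = (9·9 + 20·2·2, 9·2 + 2·9) = (161, 36)
(x_3, y_3) = (9·161 + 20·2·36, 9·36 + 2·161) = (2889, 646)

9 2
161 36
2889 646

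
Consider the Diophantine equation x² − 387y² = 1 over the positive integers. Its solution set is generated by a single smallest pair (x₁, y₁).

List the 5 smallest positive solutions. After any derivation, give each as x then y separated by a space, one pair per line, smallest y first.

√387 → a₀=19, period (1,2,19,2,1,38); ℓ=6 even so k=5
k=0  a_k=19  p_k/q_k = 19/1
k=1  a_k=1  p_k/q_k = 20/1
k=2  a_k=2  p_k/q_k = 59/3
k=3  a_k=19  p_k/q_k = 1141/58
k=4  a_k=2  p_k/q_k = 2341/119
k=5  a_k=1  p_k/q_k = 3482/177
→ (3482, 177).  Check: 3482²=12124324, 387·177²=12124323, difference 1.
(3482+177√387)^2 = 24248647 + 1232628√387
(3482+177√387)^3 = 168867574226 + 8584021215√387
(3482+177√387)^4 = 1175993762661217 + 59779122508632√387
(3482+177√387)^5 = 8189620394305140962 + 416301800566092033√387

3482 177
24248647 1232628
168867574226 8584021215
1175993762661217 59779122508632
8189620394305140962 416301800566092033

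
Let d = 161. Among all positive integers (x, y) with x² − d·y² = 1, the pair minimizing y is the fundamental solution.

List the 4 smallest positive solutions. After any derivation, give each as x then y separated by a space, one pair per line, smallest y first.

11775 928
277301249 21854400
6530444402175 514671119072
153791965393920001 12120504832291200

√161 → a₀=12, period (1,2,4,1,2,1,4,2,1,24); ℓ=10 even so k=9
k=0  a_k=12  p_k/q_k = 12/1
k=1  a_k=1  p_k/q_k = 13/1
k=2  a_k=2  p_k/q_k = 38/3
…
k=4  a_k=1  p_k/q_k = 203/16
…
k=6  a_k=1  p_k/q_k = 774/61
…
k=8  a_k=2  p_k/q_k = 8108/639
k=9  a_k=1  p_k/q_k = 11775/928
→ (11775, 928).  Check: 11775²=138650625, 161·928²=138650624, difference 1.
(11775+928√161)^2 = 277301249 + 21854400√161
(11775+928√161)^3 = 6530444402175 + 514671119072√161
(11775+928√161)^4 = 153791965393920001 + 12120504832291200√161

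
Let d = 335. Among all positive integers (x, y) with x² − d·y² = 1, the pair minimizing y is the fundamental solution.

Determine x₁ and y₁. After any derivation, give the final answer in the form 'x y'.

√335 = [18; 3,3,3,36, …], period ℓ=4 (even) → k=3
step 0: (18, 1)  from 18·(1,0) + (0,1)
step 1: (55, 3)  from 3·(18,1) + (1,0)
step 2: (183, 10)  from 3·(55,3) + (18,1)
step 3: (604, 33)  from 3·(183,10) + (55,3)
(x₁, y₁) = (604, 33);  604² − 335·33² = 1 ✓

604 33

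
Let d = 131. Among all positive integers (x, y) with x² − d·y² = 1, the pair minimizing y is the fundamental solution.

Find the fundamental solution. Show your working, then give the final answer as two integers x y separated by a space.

√131 → a₀=11, period (2,4,11,4,2,22); ℓ=6 even so k=5
a_0=11:  p_0=11·1+0=11,  q_0=11·0+1=1
a_1=2:  p_1=2·11+1=23,  q_1=2·1+0=2
…
a_3=11:  p_3=11·103+23=1156,  q_3=11·9+2=101
a_4=4:  p_4=4·1156+103=4727,  q_4=4·101+9=413
a_5=2:  p_5=2·4727+1156=10610,  q_5=2·413+101=927
fundamental: x₁=10610, y₁=927  (since 112572100 − 131·859329 = 1)

10610 927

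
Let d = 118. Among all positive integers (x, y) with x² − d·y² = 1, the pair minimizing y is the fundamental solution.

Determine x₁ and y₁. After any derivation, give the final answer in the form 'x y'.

306917 28254

√118 → a₀=10, period (1,6,3,2,10,2,3,6,1,20); ℓ=10 even so k=9
step 0: (10, 1)  from 10·(1,0) + (0,1)
step 1: (11, 1)  from 1·(10,1) + (1,0)
step 2: (76, 7)  from 6·(11,1) + (10,1)
step 3: (239, 22)  from 3·(76,7) + (11,1)
step 4: (554, 51)  from 2·(239,22) + (76,7)
…
step 6: (12112, 1115)  from 2·(5779,532) + (554,51)
step 7: (42115, 3877)  from 3·(12112,1115) + (5779,532)
step 8: (264802, 24377)  from 6·(42115,3877) + (12112,1115)
step 9: (306917, 28254)  from 1·(264802,24377) + (42115,3877)
→ (306917, 28254).  Check: 306917²=94198044889, 118·28254²=94198044888, difference 1.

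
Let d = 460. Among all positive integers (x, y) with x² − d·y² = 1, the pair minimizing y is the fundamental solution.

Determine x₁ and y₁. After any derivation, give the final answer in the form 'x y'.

[21; 2,4,3,1,2,10,2,1,3,4,2,42] for √460; ℓ=12 ⇒ convergent index 11
a_0=21:  p_0=21·1+0=21,  q_0=21·0+1=1
a_1=2:  p_1=2·21+1=43,  q_1=2·1+0=2
a_2=4:  p_2=4·43+21=193,  q_2=4·2+1=9
a_3=3:  p_3=3·193+43=622,  q_3=3·9+2=29
a_4=1:  p_4=1·622+193=815,  q_4=1·29+9=38
a_5=2:  p_5=2·815+622=2252,  q_5=2·38+29=105
a_6=10:  p_6=10·2252+815=23335,  q_6=10·105+38=1088
…
a_8=1:  p_8=1·48922+23335=72257,  q_8=1·2281+1088=3369
a_9=3:  p_9=3·72257+48922=265693,  q_9=3·3369+2281=12388
a_10=4:  p_10=4·265693+72257=1135029,  q_10=4·12388+3369=52921
a_11=2:  p_11=2·1135029+265693=2535751,  q_11=2·52921+12388=118230
fundamental: x₁=2535751, y₁=118230  (since 6430033134001 − 460·13978332900 = 1)

2535751 118230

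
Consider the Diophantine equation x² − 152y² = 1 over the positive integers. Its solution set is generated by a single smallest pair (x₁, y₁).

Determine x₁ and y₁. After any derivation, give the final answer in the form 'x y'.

√152 = [12; 3,24, …], period ℓ=2 (even) → k=1
step 0: (12, 1)  from 12·(1,0) + (0,1)
step 1: (37, 3)  from 3·(12,1) + (1,0)
→ (37, 3).  Check: 37²=1369, 152·3²=1368, difference 1.

37 3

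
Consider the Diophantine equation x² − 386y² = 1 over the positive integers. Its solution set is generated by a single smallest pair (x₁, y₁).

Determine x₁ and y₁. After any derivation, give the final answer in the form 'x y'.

d=386: √d = [19; 1,1,1,4,1,18,1,4,1,1,1,38] (ℓ=12, even), read p_11/q_11
a_0=19:  p_0=19·1+0=19,  q_0=19·0+1=1
a_1=1:  p_1=1·19+1=20,  q_1=1·1+0=1
a_2=1:  p_2=1·20+19=39,  q_2=1·1+1=2
…
a_5=1:  p_5=1·275+59=334,  q_5=1·14+3=17
a_6=18:  p_6=18·334+275=6287,  q_6=18·17+14=320
…
a_8=4:  p_8=4·6621+6287=32771,  q_8=4·337+320=1668
a_9=1:  p_9=1·32771+6621=39392,  q_9=1·1668+337=2005
a_10=1:  p_10=1·39392+32771=72163,  q_10=1·2005+1668=3673
a_11=1:  p_11=1·72163+39392=111555,  q_11=1·3673+2005=5678
fundamental: x₁=111555, y₁=5678  (since 12444518025 − 386·32239684 = 1)

111555 5678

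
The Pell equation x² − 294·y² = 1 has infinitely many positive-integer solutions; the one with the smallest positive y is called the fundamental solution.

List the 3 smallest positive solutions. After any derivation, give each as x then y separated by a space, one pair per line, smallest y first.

4801 280
46099201 2688560
442644523201 25815552840

d=294: √d = [17; 6,1,4,1,6,34] (ℓ=6, even), read p_5/q_5
a_0=17:  p_0=17·1+0=17,  q_0=17·0+1=1
…
a_2=1:  p_2=1·103+17=120,  q_2=1·6+1=7
a_3=4:  p_3=4·120+103=583,  q_3=4·7+6=34
a_4=1:  p_4=1·583+120=703,  q_4=1·34+7=41
a_5=6:  p_5=6·703+583=4801,  q_5=6·41+34=280
→ (4801, 280).  Check: 4801²=23049601, 294·280²=23049600, difference 1.
k=2:  x_2 = 4801·4801+294·280·280 = 46099201,  y_2 = 4801·280+280·4801 = 2688560
k=3:  x_3 = 4801·46099201+294·280·2688560 = 442644523201,  y_3 = 4801·2688560+280·46099201 = 25815552840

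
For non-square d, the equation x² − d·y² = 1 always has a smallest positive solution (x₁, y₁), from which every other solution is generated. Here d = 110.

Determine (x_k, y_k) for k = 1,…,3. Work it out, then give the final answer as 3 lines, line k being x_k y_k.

[10; 2,20] for √110; ℓ=2 ⇒ convergent index 1
a_0=10:  p_0=10·1+0=10,  q_0=10·0+1=1
a_1=2:  p_1=2·10+1=21,  q_1=2·1+0=2
fundamental: x₁=21, y₁=2  (since 441 − 110·4 = 1)
(x_2, y_2) = (21·21 + 110·2·2, 21·2 + 2·21) = (881, 84)
(x_3, y_3) = (21·881 + 110·2·84, 21·84 + 2·881) = (36981, 3526)

21 2
881 84
36981 3526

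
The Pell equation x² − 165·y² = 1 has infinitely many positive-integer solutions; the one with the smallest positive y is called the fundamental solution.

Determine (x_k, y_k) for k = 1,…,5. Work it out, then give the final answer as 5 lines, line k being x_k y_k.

1079 84
2328481 181272
5024860919 391184892
10843647534721 844176815664
23400586355066999 1821733177018020

[12; 1,5,2,5,1,24] for √165; ℓ=6 ⇒ convergent index 5
k=0  a_k=12  p_k/q_k = 12/1
k=1  a_k=1  p_k/q_k = 13/1
k=2  a_k=5  p_k/q_k = 77/6
k=3  a_k=2  p_k/q_k = 167/13
k=4  a_k=5  p_k/q_k = 912/71
k=5  a_k=1  p_k/q_k = 1079/84
→ (1079, 84).  Check: 1079²=1164241, 165·84²=1164240, difference 1.
n=2: (1079,84)∘(1079,84) = (1079·1079+165·84·84, 1079·84+84·1079) = (2328481,181272)
n=3: (2328481,181272)∘(1079,84) = (1079·2328481+165·84·181272, 1079·181272+84·2328481) = (5024860919,391184892)
n=4: (5024860919,391184892)∘(1079,84) = (1079·5024860919+165·84·391184892, 1079·391184892+84·5024860919) = (10843647534721,844176815664)
n=5: (10843647534721,844176815664)∘(1079,84) = (1079·10843647534721+165·84·844176815664, 1079·844176815664+84·10843647534721) = (23400586355066999,1821733177018020)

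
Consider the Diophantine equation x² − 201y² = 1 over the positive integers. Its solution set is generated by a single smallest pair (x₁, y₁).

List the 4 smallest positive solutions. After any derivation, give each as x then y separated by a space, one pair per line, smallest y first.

515095 36332
530645718049 37428863080
546665912276384215 38558840456348868
563169756167477608732801 39722931849688611461840

√201 = [14; 5,1,1,1,2,…,1,5,28, …], period ℓ=14 (even) → k=13
i=0: a=14 ⇒ p=14, q=1
i=1: a=5 ⇒ p=71, q=5
i=2: a=1 ⇒ p=85, q=6
i=3: a=1 ⇒ p=156, q=11
i=4: a=1 ⇒ p=241, q=17
…
i=10: a=1 ⇒ p=33317, q=2350
…
i=12: a=1 ⇒ p=91402, q=6447
i=13: a=5 ⇒ p=515095, q=36332
(x₁, y₁) = (515095, 36332);  515095² − 201·36332² = 1 ✓
(515095+36332√201)^2 = 530645718049 + 37428863080√201
(515095+36332√201)^3 = 546665912276384215 + 38558840456348868√201
(515095+36332√201)^4 = 563169756167477608732801 + 39722931849688611461840√201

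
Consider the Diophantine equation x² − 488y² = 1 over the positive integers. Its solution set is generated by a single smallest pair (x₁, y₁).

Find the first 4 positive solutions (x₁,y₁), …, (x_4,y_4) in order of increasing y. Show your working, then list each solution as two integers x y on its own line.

243 11
118097 5346
57394899 2598145
27893802817 1262693124

d=488: √d = [22; 11,44] (ℓ=2, even), read p_1/q_1
i=0: a=22 ⇒ p=22, q=1
i=1: a=11 ⇒ p=243, q=11
fundamental: x₁=243, y₁=11  (since 59049 − 488·121 = 1)
(243+11√488)^2 = 118097 + 5346√488
(243+11√488)^3 = 57394899 + 2598145√488
(243+11√488)^4 = 27893802817 + 1262693124√488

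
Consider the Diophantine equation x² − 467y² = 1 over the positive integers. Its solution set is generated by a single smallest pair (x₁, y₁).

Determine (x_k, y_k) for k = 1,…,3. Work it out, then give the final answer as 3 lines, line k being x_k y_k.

d=467: √d = [21; 1,1,1,1,3,…,1,1,42] (ℓ=14, even), read p_13/q_13
k=0  a_k=21  p_k/q_k = 21/1
k=1  a_k=1  p_k/q_k = 22/1
k=2  a_k=1  p_k/q_k = 43/2
k=3  a_k=1  p_k/q_k = 65/3
…
k=5  a_k=3  p_k/q_k = 389/18
k=6  a_k=3  p_k/q_k = 1275/59
k=7  a_k=21  p_k/q_k = 27164/1257
k=8  a_k=3  p_k/q_k = 82767/3830
k=9  a_k=3  p_k/q_k = 275465/12747
k=10  a_k=1  p_k/q_k = 358232/16577
k=11  a_k=1  p_k/q_k = 633697/29324
k=12  a_k=1  p_k/q_k = 991929/45901
k=13  a_k=1  p_k/q_k = 1625626/75225
fundamental: x₁=1625626, y₁=75225  (since 2642659891876 − 467·5658800625 = 1)
(x_2, y_2) = (1625626·1625626 + 467·75225·75225, 1625626·75225 + 75225·1625626) = (5285319783751, 244575431700)
(x_3, y_3) = (1625626·5285319783751 + 467·75225·244575431700, 1625626·244575431700 + 75225·5285319783751) = (17183906517558380626, 795176361465413175)

1625626 75225
5285319783751 244575431700
17183906517558380626 795176361465413175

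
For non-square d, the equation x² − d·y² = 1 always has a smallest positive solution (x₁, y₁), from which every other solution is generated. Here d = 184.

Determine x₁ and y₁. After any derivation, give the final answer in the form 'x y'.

24335 1794

[13; 1,1,3,2,1,2,1,2,3,1,1,26] for √184; ℓ=12 ⇒ convergent index 11
step 0: (13, 1)  from 13·(1,0) + (0,1)
…
step 2: (27, 2)  from 1·(14,1) + (13,1)
step 3: (95, 7)  from 3·(27,2) + (14,1)
step 4: (217, 16)  from 2·(95,7) + (27,2)
step 5: (312, 23)  from 1·(217,16) + (95,7)
…
step 7: (1153, 85)  from 1·(841,62) + (312,23)
…
step 10: (13741, 1013)  from 1·(10594,781) + (3147,232)
step 11: (24335, 1794)  from 1·(13741,1013) + (10594,781)
fundamental: x₁=24335, y₁=1794  (since 592192225 − 184·3218436 = 1)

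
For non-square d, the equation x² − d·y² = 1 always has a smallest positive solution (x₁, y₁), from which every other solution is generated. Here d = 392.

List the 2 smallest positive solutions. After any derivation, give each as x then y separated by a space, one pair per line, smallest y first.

[19; 1,3,1,38] for √392; ℓ=4 ⇒ convergent index 3
step 0: (19, 1)  from 19·(1,0) + (0,1)
step 1: (20, 1)  from 1·(19,1) + (1,0)
step 2: (79, 4)  from 3·(20,1) + (19,1)
step 3: (99, 5)  from 1·(79,4) + (20,1)
(x₁, y₁) = (99, 5);  99² − 392·5² = 1 ✓
(99+5√392)^2 = 19601 + 990√392

99 5
19601 990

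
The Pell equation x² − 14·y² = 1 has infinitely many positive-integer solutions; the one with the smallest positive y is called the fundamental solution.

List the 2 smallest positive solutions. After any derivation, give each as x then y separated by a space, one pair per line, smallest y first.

√14 → a₀=3, period (1,2,1,6); ℓ=4 even so k=3
step 0: (3, 1)  from 3·(1,0) + (0,1)
step 1: (4, 1)  from 1·(3,1) + (1,0)
step 2: (11, 3)  from 2·(4,1) + (3,1)
step 3: (15, 4)  from 1·(11,3) + (4,1)
fundamental: x₁=15, y₁=4  (since 225 − 14·16 = 1)
(x_2, y_2) = (15·15 + 14·4·4, 15·4 + 4·15) = (449, 120)

15 4
449 120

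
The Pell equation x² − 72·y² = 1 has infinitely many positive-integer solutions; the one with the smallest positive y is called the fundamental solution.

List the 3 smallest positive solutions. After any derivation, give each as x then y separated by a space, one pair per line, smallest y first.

17 2
577 68
19601 2310

[8; 2,16] for √72; ℓ=2 ⇒ convergent index 1
i=0: a=8 ⇒ p=8, q=1
i=1: a=2 ⇒ p=17, q=2
fundamental: x₁=17, y₁=2  (since 289 − 72·4 = 1)
(17+2√72)^2 = 577 + 68√72
(17+2√72)^3 = 19601 + 2310√72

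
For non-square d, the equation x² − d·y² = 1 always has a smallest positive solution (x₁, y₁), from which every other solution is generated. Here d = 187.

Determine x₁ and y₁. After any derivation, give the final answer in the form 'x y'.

[13; 1,2,13,2,1,26] for √187; ℓ=6 ⇒ convergent index 5
i=0: a=13 ⇒ p=13, q=1
i=1: a=1 ⇒ p=14, q=1
i=2: a=2 ⇒ p=41, q=3
…
i=4: a=2 ⇒ p=1135, q=83
i=5: a=1 ⇒ p=1682, q=123
→ (1682, 123).  Check: 1682²=2829124, 187·123²=2829123, difference 1.

1682 123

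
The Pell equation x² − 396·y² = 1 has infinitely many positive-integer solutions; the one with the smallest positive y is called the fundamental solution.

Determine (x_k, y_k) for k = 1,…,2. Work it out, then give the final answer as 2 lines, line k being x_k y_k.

√396 → a₀=19, period (1,8,1,38); ℓ=4 even so k=3
step 0: (19, 1)  from 19·(1,0) + (0,1)
step 1: (20, 1)  from 1·(19,1) + (1,0)
step 2: (179, 9)  from 8·(20,1) + (19,1)
step 3: (199, 10)  from 1·(179,9) + (20,1)
→ (199, 10).  Check: 199²=39601, 396·10²=39600, difference 1.
k=2:  x_2 = 199·199+396·10·10 = 79201,  y_2 = 199·10+10·199 = 3980

199 10
79201 3980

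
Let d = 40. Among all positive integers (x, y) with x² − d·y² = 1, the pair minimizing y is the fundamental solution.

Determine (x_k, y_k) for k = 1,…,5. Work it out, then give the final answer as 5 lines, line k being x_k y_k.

19 3
721 114
27379 4329
1039681 164388
39480499 6242415

d=40: √d = [6; 3,12] (ℓ=2, even), read p_1/q_1
k=0  a_k=6  p_k/q_k = 6/1
k=1  a_k=3  p_k/q_k = 19/3
fundamental: x₁=19, y₁=3  (since 361 − 40·9 = 1)
(19+3√40)^2 = 721 + 114√40
(19+3√40)^3 = 27379 + 4329√40
(19+3√40)^4 = 1039681 + 164388√40
(19+3√40)^5 = 39480499 + 6242415√40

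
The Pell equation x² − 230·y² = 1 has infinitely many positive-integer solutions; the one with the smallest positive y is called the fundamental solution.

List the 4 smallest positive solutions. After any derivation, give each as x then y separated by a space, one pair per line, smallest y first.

91 6
16561 1092
3014011 198738
548533441 36169224

[15; 6,30] for √230; ℓ=2 ⇒ convergent index 1
step 0: (15, 1)  from 15·(1,0) + (0,1)
step 1: (91, 6)  from 6·(15,1) + (1,0)
→ (91, 6).  Check: 91²=8281, 230·6²=8280, difference 1.
k=2:  x_2 = 91·91+230·6·6 = 16561,  y_2 = 91·6+6·91 = 1092
k=3:  x_3 = 91·16561+230·6·1092 = 3014011,  y_3 = 91·1092+6·16561 = 198738
k=4:  x_4 = 91·3014011+230·6·198738 = 548533441,  y_4 = 91·198738+6·3014011 = 36169224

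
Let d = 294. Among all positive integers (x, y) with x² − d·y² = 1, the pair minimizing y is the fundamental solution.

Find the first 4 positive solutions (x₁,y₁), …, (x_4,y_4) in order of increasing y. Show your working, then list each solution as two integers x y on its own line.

√294 → a₀=17, period (6,1,4,1,6,34); ℓ=6 even so k=5
i=0: a=17 ⇒ p=17, q=1
…
i=2: a=1 ⇒ p=120, q=7
…
i=4: a=1 ⇒ p=703, q=41
i=5: a=6 ⇒ p=4801, q=280
fundamental: x₁=4801, y₁=280  (since 23049601 − 294·78400 = 1)
k=2:  x_2 = 4801·4801+294·280·280 = 46099201,  y_2 = 4801·280+280·4801 = 2688560
k=3:  x_3 = 4801·46099201+294·280·2688560 = 442644523201,  y_3 = 4801·2688560+280·46099201 = 25815552840
k=4:  x_4 = 4801·442644523201+294·280·25815552840 = 4250272665676801,  y_4 = 4801·25815552840+280·442644523201 = 247880935681120

4801 280
46099201 2688560
442644523201 25815552840
4250272665676801 247880935681120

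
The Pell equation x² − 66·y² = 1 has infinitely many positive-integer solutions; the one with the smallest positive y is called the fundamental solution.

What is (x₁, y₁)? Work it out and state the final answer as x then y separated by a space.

√66 = [8; 8,16, …], period ℓ=2 (even) → k=1
i=0: a=8 ⇒ p=8, q=1
i=1: a=8 ⇒ p=65, q=8
→ (65, 8).  Check: 65²=4225, 66·8²=4224, difference 1.

65 8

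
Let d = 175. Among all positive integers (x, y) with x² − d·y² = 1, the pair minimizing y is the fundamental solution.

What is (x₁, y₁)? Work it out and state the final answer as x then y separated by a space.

2024 153

[13; 4,2,1,2,4,26] for √175; ℓ=6 ⇒ convergent index 5
i=0: a=13 ⇒ p=13, q=1
…
i=3: a=1 ⇒ p=172, q=13
i=4: a=2 ⇒ p=463, q=35
i=5: a=4 ⇒ p=2024, q=153
fundamental: x₁=2024, y₁=153  (since 4096576 − 175·23409 = 1)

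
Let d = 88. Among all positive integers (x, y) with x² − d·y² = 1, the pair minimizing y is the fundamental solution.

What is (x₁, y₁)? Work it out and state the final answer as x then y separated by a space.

197 21

√88 = [9; 2,1,1,1,2,18, …], period ℓ=6 (even) → k=5
k=0  a_k=9  p_k/q_k = 9/1
…
k=2  a_k=1  p_k/q_k = 28/3
…
k=4  a_k=1  p_k/q_k = 75/8
k=5  a_k=2  p_k/q_k = 197/21
(x₁, y₁) = (197, 21);  197² − 88·21² = 1 ✓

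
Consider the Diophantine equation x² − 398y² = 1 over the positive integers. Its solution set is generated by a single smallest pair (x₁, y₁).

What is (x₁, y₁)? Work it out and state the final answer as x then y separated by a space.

399 20

√398 = [19; 1,18,1,38, …], period ℓ=4 (even) → k=3
k=0  a_k=19  p_k/q_k = 19/1
k=1  a_k=1  p_k/q_k = 20/1
k=2  a_k=18  p_k/q_k = 379/19
k=3  a_k=1  p_k/q_k = 399/20
(x₁, y₁) = (399, 20);  399² − 398·20² = 1 ✓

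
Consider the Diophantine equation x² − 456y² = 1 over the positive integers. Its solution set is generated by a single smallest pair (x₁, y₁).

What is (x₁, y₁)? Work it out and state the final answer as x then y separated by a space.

1025 48

√456 → a₀=21, period (2,1,4,1,2,42); ℓ=6 even so k=5
a_0=21:  p_0=21·1+0=21,  q_0=21·0+1=1
…
a_4=1:  p_4=1·299+64=363,  q_4=1·14+3=17
a_5=2:  p_5=2·363+299=1025,  q_5=2·17+14=48
(x₁, y₁) = (1025, 48);  1025² − 456·48² = 1 ✓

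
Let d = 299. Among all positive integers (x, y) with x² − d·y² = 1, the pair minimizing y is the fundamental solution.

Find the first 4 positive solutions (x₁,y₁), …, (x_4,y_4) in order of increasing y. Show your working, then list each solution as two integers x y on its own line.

[17; 3,2,3,34] for √299; ℓ=4 ⇒ convergent index 3
step 0: (17, 1)  from 17·(1,0) + (0,1)
step 1: (52, 3)  from 3·(17,1) + (1,0)
step 2: (121, 7)  from 2·(52,3) + (17,1)
step 3: (415, 24)  from 3·(121,7) + (52,3)
→ (415, 24).  Check: 415²=172225, 299·24²=172224, difference 1.
(x_2, y_2) = (415·415 + 299·24·24, 415·24 + 24·415) = (344449, 19920)
(x_3, y_3) = (415·344449 + 299·24·19920, 415·19920 + 24·344449) = (285892255, 16533576)
(x_4, y_4) = (415·285892255 + 299·24·16533576, 415·16533576 + 24·285892255) = (237290227201, 13722848160)

415 24
344449 19920
285892255 16533576
237290227201 13722848160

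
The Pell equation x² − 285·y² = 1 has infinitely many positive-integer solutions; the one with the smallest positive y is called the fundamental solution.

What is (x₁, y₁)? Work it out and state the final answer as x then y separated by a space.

2431 144

√285 = [16; 1,7,2,7,1,32, …], period ℓ=6 (even) → k=5
a_0=16:  p_0=16·1+0=16,  q_0=16·0+1=1
…
a_2=7:  p_2=7·17+16=135,  q_2=7·1+1=8
…
a_4=7:  p_4=7·287+135=2144,  q_4=7·17+8=127
a_5=1:  p_5=1·2144+287=2431,  q_5=1·127+17=144
→ (2431, 144).  Check: 2431²=5909761, 285·144²=5909760, difference 1.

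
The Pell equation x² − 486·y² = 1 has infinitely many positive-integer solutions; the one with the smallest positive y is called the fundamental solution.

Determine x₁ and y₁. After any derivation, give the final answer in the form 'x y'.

485 22

d=486: √d = [22; 22,44] (ℓ=2, even), read p_1/q_1
i=0: a=22 ⇒ p=22, q=1
i=1: a=22 ⇒ p=485, q=22
→ (485, 22).  Check: 485²=235225, 486·22²=235224, difference 1.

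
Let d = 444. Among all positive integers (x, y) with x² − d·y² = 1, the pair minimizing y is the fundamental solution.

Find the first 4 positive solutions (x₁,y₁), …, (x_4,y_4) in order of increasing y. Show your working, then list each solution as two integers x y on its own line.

295 14
174049 8260
102688615 4873386
60586108801 2875289480

√444 = [21; 14,42, …], period ℓ=2 (even) → k=1
k=0  a_k=21  p_k/q_k = 21/1
k=1  a_k=14  p_k/q_k = 295/14
(x₁, y₁) = (295, 14);  295² − 444·14² = 1 ✓
(x_2, y_2) = (295·295 + 444·14·14, 295·14 + 14·295) = (174049, 8260)
(x_3, y_3) = (295·174049 + 444·14·8260, 295·8260 + 14·174049) = (102688615, 4873386)
(x_4, y_4) = (295·102688615 + 444·14·4873386, 295·4873386 + 14·102688615) = (60586108801, 2875289480)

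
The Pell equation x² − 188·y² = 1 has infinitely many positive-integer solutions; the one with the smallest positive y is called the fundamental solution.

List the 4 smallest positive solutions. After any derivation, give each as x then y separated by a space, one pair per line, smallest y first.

4607 336
42448897 3095904
391124132351 28525659120
3603817713033217 262835420035776

d=188: √d = [13; 1,2,2,6,2,2,1,26] (ℓ=8, even), read p_7/q_7
k=0  a_k=13  p_k/q_k = 13/1
k=1  a_k=1  p_k/q_k = 14/1
…
k=3  a_k=2  p_k/q_k = 96/7
…
k=6  a_k=2  p_k/q_k = 3277/239
k=7  a_k=1  p_k/q_k = 4607/336
→ (4607, 336).  Check: 4607²=21224449, 188·336²=21224448, difference 1.
(x_2, y_2) = (4607·4607 + 188·336·336, 4607·336 + 336·4607) = (42448897, 3095904)
(x_3, y_3) = (4607·42448897 + 188·336·3095904, 4607·3095904 + 336·42448897) = (391124132351, 28525659120)
(x_4, y_4) = (4607·391124132351 + 188·336·28525659120, 4607·28525659120 + 336·391124132351) = (3603817713033217, 262835420035776)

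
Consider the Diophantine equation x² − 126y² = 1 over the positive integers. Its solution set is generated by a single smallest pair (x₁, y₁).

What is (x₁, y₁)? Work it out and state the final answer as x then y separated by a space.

[11; 4,2,4,22] for √126; ℓ=4 ⇒ convergent index 3
a_0=11:  p_0=11·1+0=11,  q_0=11·0+1=1
…
a_2=2:  p_2=2·45+11=101,  q_2=2·4+1=9
a_3=4:  p_3=4·101+45=449,  q_3=4·9+4=40
(x₁, y₁) = (449, 40);  449² − 126·40² = 1 ✓

449 40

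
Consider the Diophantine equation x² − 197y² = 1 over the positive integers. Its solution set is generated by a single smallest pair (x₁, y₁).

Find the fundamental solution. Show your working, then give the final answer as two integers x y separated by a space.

393 28

d=197: √d = [14; 28] (ℓ=1, odd), read p_1/q_1
step 0: (14, 1)  from 14·(1,0) + (0,1)
step 1: (393, 28)  from 28·(14,1) + (1,0)
fundamental: x₁=393, y₁=28  (since 154449 − 197·784 = 1)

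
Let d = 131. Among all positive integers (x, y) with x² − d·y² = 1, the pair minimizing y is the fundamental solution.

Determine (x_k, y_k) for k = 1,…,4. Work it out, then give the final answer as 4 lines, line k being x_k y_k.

√131 → a₀=11, period (2,4,11,4,2,22); ℓ=6 even so k=5
step 0: (11, 1)  from 11·(1,0) + (0,1)
step 1: (23, 2)  from 2·(11,1) + (1,0)
step 2: (103, 9)  from 4·(23,2) + (11,1)
step 3: (1156, 101)  from 11·(103,9) + (23,2)
step 4: (4727, 413)  from 4·(1156,101) + (103,9)
step 5: (10610, 927)  from 2·(4727,413) + (1156,101)
fundamental: x₁=10610, y₁=927  (since 112572100 − 131·859329 = 1)
(x_2, y_2) = (10610·10610 + 131·927·927, 10610·927 + 927·10610) = (225144199, 19670940)
(x_3, y_3) = (10610·225144199 + 131·927·19670940, 10610·19670940 + 927·225144199) = (4777559892170, 417417345873)
(x_4, y_4) = (10610·4777559892170 + 131·927·417417345873, 10610·417417345873 + 927·4777559892170) = (101379820686703201, 8857596059754120)

10610 927
225144199 19670940
4777559892170 417417345873
101379820686703201 8857596059754120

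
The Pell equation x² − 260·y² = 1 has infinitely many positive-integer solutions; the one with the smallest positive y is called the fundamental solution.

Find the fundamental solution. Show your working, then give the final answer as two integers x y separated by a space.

129 8

√260 = [16; 8,32, …], period ℓ=2 (even) → k=1
i=0: a=16 ⇒ p=16, q=1
i=1: a=8 ⇒ p=129, q=8
fundamental: x₁=129, y₁=8  (since 16641 − 260·64 = 1)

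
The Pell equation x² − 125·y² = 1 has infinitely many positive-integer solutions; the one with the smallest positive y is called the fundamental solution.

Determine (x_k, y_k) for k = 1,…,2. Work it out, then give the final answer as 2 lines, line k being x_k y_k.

√125 → a₀=11, period (5,1,1,5,22); ℓ=5 odd so k=9
k=0  a_k=11  p_k/q_k = 11/1
…
k=2  a_k=1  p_k/q_k = 67/6
…
k=7  a_k=1  p_k/q_k = 91444/8179
k=8  a_k=1  p_k/q_k = 167761/15005
k=9  a_k=5  p_k/q_k = 930249/83204
→ (930249, 83204).  Check: 930249²=865363202001, 125·83204²=865363202000, difference 1.
k=2:  x_2 = 930249·930249+125·83204·83204 = 1730726404001,  y_2 = 930249·83204+83204·930249 = 154800875592

930249 83204
1730726404001 154800875592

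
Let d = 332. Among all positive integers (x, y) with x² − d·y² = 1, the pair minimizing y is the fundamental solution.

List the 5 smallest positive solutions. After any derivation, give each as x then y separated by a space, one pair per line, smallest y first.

√332 = [18; 4,1,1,8,1,1,4,36, …], period ℓ=8 (even) → k=7
i=0: a=18 ⇒ p=18, q=1
…
i=2: a=1 ⇒ p=91, q=5
i=3: a=1 ⇒ p=164, q=9
…
i=6: a=1 ⇒ p=2970, q=163
i=7: a=4 ⇒ p=13447, q=738
(x₁, y₁) = (13447, 738);  13447² − 332·738² = 1 ✓
k=2:  x_2 = 13447·13447+332·738·738 = 361643617,  y_2 = 13447·738+738·13447 = 19847772
k=3:  x_3 = 13447·361643617+332·738·19847772 = 9726043422151,  y_3 = 13447·19847772+738·361643617 = 533785979430
k=4:  x_4 = 13447·9726043422151+332·738·533785979430 = 261572211433685377,  y_4 = 13447·533785979430+738·9726043422151 = 14355640110942648
k=5:  x_5 = 13447·261572211433685377+332·738·14355640110942648 = 7034723044571491106887,  y_5 = 13447·14355640110942648+738·261572211433685377 = 386080584609905595882

13447 738
361643617 19847772
9726043422151 533785979430
261572211433685377 14355640110942648
7034723044571491106887 386080584609905595882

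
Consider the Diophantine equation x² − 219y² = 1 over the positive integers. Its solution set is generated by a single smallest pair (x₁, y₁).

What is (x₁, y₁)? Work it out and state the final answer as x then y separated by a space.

74 5

√219 → a₀=14, period (1,3,1,28); ℓ=4 even so k=3
k=0  a_k=14  p_k/q_k = 14/1
…
k=2  a_k=3  p_k/q_k = 59/4
k=3  a_k=1  p_k/q_k = 74/5
fundamental: x₁=74, y₁=5  (since 5476 − 219·25 = 1)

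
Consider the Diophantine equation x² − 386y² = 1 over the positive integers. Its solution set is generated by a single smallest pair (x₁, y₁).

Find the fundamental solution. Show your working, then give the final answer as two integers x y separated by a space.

√386 → a₀=19, period (1,1,1,4,1,18,1,4,1,1,1,38); ℓ=12 even so k=11
i=0: a=19 ⇒ p=19, q=1
…
i=4: a=4 ⇒ p=275, q=14
…
i=10: a=1 ⇒ p=72163, q=3673
i=11: a=1 ⇒ p=111555, q=5678
(x₁, y₁) = (111555, 5678);  111555² − 386·5678² = 1 ✓

111555 5678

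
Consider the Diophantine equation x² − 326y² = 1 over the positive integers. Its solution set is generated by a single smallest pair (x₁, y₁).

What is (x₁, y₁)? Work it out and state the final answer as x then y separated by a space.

325 18

d=326: √d = [18; 18,36] (ℓ=2, even), read p_1/q_1
k=0  a_k=18  p_k/q_k = 18/1
k=1  a_k=18  p_k/q_k = 325/18
(x₁, y₁) = (325, 18);  325² − 326·18² = 1 ✓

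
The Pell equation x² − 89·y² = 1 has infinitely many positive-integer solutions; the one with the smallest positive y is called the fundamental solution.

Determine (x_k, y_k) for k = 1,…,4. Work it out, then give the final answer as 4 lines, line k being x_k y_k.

500001 53000
500002000001 53000106000
500003000004500001 53000212000159000
500004000010000008000001 53000318000530000212000

[9; 2,3,3,2,18] for √89; ℓ=5 ⇒ convergent index 9
step 0: (9, 1)  from 9·(1,0) + (0,1)
step 1: (19, 2)  from 2·(9,1) + (1,0)
step 2: (66, 7)  from 3·(19,2) + (9,1)
step 3: (217, 23)  from 3·(66,7) + (19,2)
…
step 5: (9217, 977)  from 18·(500,53) + (217,23)
…
step 7: (66019, 6998)  from 3·(18934,2007) + (9217,977)
step 8: (216991, 23001)  from 3·(66019,6998) + (18934,2007)
step 9: (500001, 53000)  from 2·(216991,23001) + (66019,6998)
→ (500001, 53000).  Check: 500001²=250001000001, 89·53000²=250001000000, difference 1.
k=2:  x_2 = 500001·500001+89·53000·53000 = 500002000001,  y_2 = 500001·53000+53000·500001 = 53000106000
k=3:  x_3 = 500001·500002000001+89·53000·53000106000 = 500003000004500001,  y_3 = 500001·53000106000+53000·500002000001 = 53000212000159000
k=4:  x_4 = 500001·500003000004500001+89·53000·53000212000159000 = 500004000010000008000001,  y_4 = 500001·53000212000159000+53000·500003000004500001 = 53000318000530000212000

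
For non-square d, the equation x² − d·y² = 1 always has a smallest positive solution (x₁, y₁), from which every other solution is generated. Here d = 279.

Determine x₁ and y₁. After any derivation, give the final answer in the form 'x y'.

1520 91

√279 → a₀=16, period (1,2,2,1,2,2,1,32); ℓ=8 even so k=7
k=0  a_k=16  p_k/q_k = 16/1
k=1  a_k=1  p_k/q_k = 17/1
…
k=3  a_k=2  p_k/q_k = 117/7
…
k=5  a_k=2  p_k/q_k = 451/27
k=6  a_k=2  p_k/q_k = 1069/64
k=7  a_k=1  p_k/q_k = 1520/91
(x₁, y₁) = (1520, 91);  1520² − 279·91² = 1 ✓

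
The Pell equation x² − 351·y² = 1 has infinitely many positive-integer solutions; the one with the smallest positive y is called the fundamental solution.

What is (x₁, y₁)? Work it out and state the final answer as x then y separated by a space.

[18; 1,2,1,3,2,2,2,3,1,2,1,36] for √351; ℓ=12 ⇒ convergent index 11
i=0: a=18 ⇒ p=18, q=1
…
i=2: a=2 ⇒ p=56, q=3
…
i=4: a=3 ⇒ p=281, q=15
i=5: a=2 ⇒ p=637, q=34
i=6: a=2 ⇒ p=1555, q=83
…
i=8: a=3 ⇒ p=12796, q=683
…
i=10: a=2 ⇒ p=45882, q=2449
i=11: a=1 ⇒ p=62425, q=3332
(x₁, y₁) = (62425, 3332);  62425² − 351·3332² = 1 ✓

62425 3332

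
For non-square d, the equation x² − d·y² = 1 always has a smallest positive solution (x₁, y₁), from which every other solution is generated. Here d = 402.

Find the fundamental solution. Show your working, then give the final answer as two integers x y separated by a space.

401 20

√402 → a₀=20, period (20,40); ℓ=2 even so k=1
step 0: (20, 1)  from 20·(1,0) + (0,1)
step 1: (401, 20)  from 20·(20,1) + (1,0)
(x₁, y₁) = (401, 20);  401² − 402·20² = 1 ✓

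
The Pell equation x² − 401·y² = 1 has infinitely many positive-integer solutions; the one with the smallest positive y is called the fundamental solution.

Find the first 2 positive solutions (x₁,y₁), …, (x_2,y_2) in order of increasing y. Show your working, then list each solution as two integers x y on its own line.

801 40
1283201 64080

√401 → a₀=20, period (40); ℓ=1 odd so k=1
k=0  a_k=20  p_k/q_k = 20/1
k=1  a_k=40  p_k/q_k = 801/40
→ (801, 40).  Check: 801²=641601, 401·40²=641600, difference 1.
(801+40√401)^2 = 1283201 + 64080√401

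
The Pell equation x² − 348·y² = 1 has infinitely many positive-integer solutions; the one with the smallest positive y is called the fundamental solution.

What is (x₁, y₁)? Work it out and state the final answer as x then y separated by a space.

d=348: √d = [18; 1,1,1,8,1,1,1,36] (ℓ=8, even), read p_7/q_7
step 0: (18, 1)  from 18·(1,0) + (0,1)
…
step 4: (485, 26)  from 8·(56,3) + (37,2)
…
step 6: (1026, 55)  from 1·(541,29) + (485,26)
step 7: (1567, 84)  from 1·(1026,55) + (541,29)
→ (1567, 84).  Check: 1567²=2455489, 348·84²=2455488, difference 1.

1567 84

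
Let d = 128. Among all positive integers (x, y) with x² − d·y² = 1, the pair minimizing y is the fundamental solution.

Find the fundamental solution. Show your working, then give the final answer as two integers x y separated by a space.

√128 = [11; 3,5,3,22, …], period ℓ=4 (even) → k=3
i=0: a=11 ⇒ p=11, q=1
i=1: a=3 ⇒ p=34, q=3
i=2: a=5 ⇒ p=181, q=16
i=3: a=3 ⇒ p=577, q=51
→ (577, 51).  Check: 577²=332929, 128·51²=332928, difference 1.

577 51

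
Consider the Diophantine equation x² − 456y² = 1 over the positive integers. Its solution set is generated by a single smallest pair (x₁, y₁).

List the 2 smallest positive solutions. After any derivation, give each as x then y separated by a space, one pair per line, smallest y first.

√456 = [21; 2,1,4,1,2,42, …], period ℓ=6 (even) → k=5
k=0  a_k=21  p_k/q_k = 21/1
…
k=2  a_k=1  p_k/q_k = 64/3
…
k=4  a_k=1  p_k/q_k = 363/17
k=5  a_k=2  p_k/q_k = 1025/48
fundamental: x₁=1025, y₁=48  (since 1050625 − 456·2304 = 1)
(1025+48√456)^2 = 2101249 + 98400√456

1025 48
2101249 98400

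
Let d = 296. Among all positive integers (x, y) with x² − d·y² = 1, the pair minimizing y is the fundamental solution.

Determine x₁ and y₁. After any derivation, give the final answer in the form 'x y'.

3699 215

d=296: √d = [17; 4,1,7,1,4,34] (ℓ=6, even), read p_5/q_5
step 0: (17, 1)  from 17·(1,0) + (0,1)
…
step 4: (757, 44)  from 1·(671,39) + (86,5)
step 5: (3699, 215)  from 4·(757,44) + (671,39)
(x₁, y₁) = (3699, 215);  3699² − 296·215² = 1 ✓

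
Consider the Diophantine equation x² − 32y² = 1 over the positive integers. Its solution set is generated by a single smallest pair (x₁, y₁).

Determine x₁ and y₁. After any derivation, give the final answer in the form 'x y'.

17 3

[5; 1,1,1,10] for √32; ℓ=4 ⇒ convergent index 3
step 0: (5, 1)  from 5·(1,0) + (0,1)
…
step 2: (11, 2)  from 1·(6,1) + (5,1)
step 3: (17, 3)  from 1·(11,2) + (6,1)
→ (17, 3).  Check: 17²=289, 32·3²=288, difference 1.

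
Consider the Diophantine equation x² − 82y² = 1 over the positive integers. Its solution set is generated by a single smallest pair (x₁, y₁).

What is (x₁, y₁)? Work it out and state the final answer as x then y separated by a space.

163 18

√82 = [9; 18, …], period ℓ=1 (odd) → k=1
k=0  a_k=9  p_k/q_k = 9/1
k=1  a_k=18  p_k/q_k = 163/18
→ (163, 18).  Check: 163²=26569, 82·18²=26568, difference 1.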